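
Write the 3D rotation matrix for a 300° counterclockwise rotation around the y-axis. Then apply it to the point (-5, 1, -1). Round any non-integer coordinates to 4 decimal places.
R = [[1/2, 0, -√3/2], [0, 1, 0], [√3/2, 0, 1/2]]; R·(-5, 1, -1) = (-1.6340, 1.0000, -4.8301)

Rotation matrix for 300° around y-axis:
cos(300°) = 1/2, sin(300°) = -√3/2
R = [[1/2, 0, -√3/2], [0, 1, 0], [√3/2, 0, 1/2]]
Apply to (-5, 1, -1): R·[-5, 1, -1]ᵀ = (-1.6340, 1.0000, -4.8301)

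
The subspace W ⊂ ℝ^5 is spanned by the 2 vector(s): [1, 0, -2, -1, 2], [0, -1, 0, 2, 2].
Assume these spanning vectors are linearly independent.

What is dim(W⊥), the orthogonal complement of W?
dim(W⊥) = 3

For any subspace W of ℝ^n, dim(W) + dim(W⊥) = n (the whole-space dimension).
Here the given 2 vectors are linearly independent, so dim(W) = 2.
Thus dim(W⊥) = n - dim(W) = 5 - 2 = 3.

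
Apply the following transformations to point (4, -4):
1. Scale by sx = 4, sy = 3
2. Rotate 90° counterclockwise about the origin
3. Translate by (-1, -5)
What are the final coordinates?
(11, 11)

Step 1: Scale → (16, -12)
Step 2: Rotate 90° → (12, 16)
Step 3: Translate → (11, 11)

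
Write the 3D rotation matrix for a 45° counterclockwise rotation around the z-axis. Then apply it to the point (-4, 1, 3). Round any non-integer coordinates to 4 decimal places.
R = [[√2/2, -√2/2, 0], [√2/2, √2/2, 0], [0, 0, 1]]; R·(-4, 1, 3) = (-3.5355, -2.1213, 3.0000)

Rotation matrix for 45° around z-axis:
cos(45°) = √2/2, sin(45°) = √2/2
R = [[√2/2, -√2/2, 0], [√2/2, √2/2, 0], [0, 0, 1]]
Apply to (-4, 1, 3): R·[-4, 1, 3]ᵀ = (-3.5355, -2.1213, 3.0000)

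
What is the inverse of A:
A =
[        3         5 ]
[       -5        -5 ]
det(A) = 10
A⁻¹ =
[     -1/2      -1/2 ]
[      1/2      3/10 ]

For a 2×2 matrix A = [[a, b], [c, d]] with det(A) ≠ 0, A⁻¹ = (1/det(A)) * [[d, -b], [-c, a]].
det(A) = (3)*(-5) - (5)*(-5) = -15 + 25 = 10.
A⁻¹ = (1/10) * [[-5, -5], [5, 3]].
Dividing each entry by 10 and reducing:
A⁻¹ =
[     -1/2      -1/2 ]
[      1/2      3/10 ]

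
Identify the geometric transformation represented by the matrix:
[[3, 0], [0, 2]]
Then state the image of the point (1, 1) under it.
non-uniform scaling by (3, 2); image of (1, 1) is (3, 2)

This is diagonal with distinct entries, so it scales the x-axis by 3 and the y-axis by 2.
The matrix [[3, 0], [0, 2]] represents: non-uniform scaling by (3, 2).
Applying it to (1, 1): [3·1 + 0·1, 0·1 + 2·1] = (3, 2).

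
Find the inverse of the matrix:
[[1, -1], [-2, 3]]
[[3, 1], [2, 1]]

For [[a,b],[c,d]], inverse = (1/det)·[[d,-b],[-c,a]]
det = 1·3 - -1·-2 = 1
Inverse = (1/1)·[[3, 1], [2, 1]]
        = [[3, 1], [2, 1]]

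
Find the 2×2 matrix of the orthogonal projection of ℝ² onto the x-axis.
[[1, 0], [0, 0]]

The orthogonal projection onto the line spanned by a nonzero vector u = (a, b) has matrix P = (u uᵀ) / (uᵀ u) = (1/(a² + b²)) · [[a², ab], [ab, b²]].
Here u = (1, 0), so a² + b² = 1 + 0 = 1.
P = (1/1) · [[1, 0], [0, 0]] = [[1, 0], [0, 0]].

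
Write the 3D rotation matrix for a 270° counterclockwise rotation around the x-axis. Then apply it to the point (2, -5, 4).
R = [[1, 0, 0], [0, 0, 1], [0, -1, 0]]; R·(2, -5, 4) = (2, 4, 5)

Rotation matrix for 270° around x-axis:
cos(270°) = 0, sin(270°) = -1
R = [[1, 0, 0], [0, 0, 1], [0, -1, 0]]
Apply to (2, -5, 4): R·[2, -5, 4]ᵀ = (2, 4, 5)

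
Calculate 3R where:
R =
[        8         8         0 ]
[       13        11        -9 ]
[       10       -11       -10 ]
3R =
[       24        24         0 ]
[       39        33       -27 ]
[       30       -33       -30 ]

Scalar multiplication is elementwise: (3R)[i][j] = 3 * R[i][j].
  (3R)[0][0] = 3 * (8) = 24
  (3R)[0][1] = 3 * (8) = 24
  (3R)[0][2] = 3 * (0) = 0
  (3R)[1][0] = 3 * (13) = 39
  (3R)[1][1] = 3 * (11) = 33
  (3R)[1][2] = 3 * (-9) = -27
  (3R)[2][0] = 3 * (10) = 30
  (3R)[2][1] = 3 * (-11) = -33
  (3R)[2][2] = 3 * (-10) = -30
3R =
[       24        24         0 ]
[       39        33       -27 ]
[       30       -33       -30 ]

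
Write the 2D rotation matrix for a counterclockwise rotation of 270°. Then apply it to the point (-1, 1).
R = [[0, 1], [-1, 0]]; R·(-1, 1) = (1, 1)

Rotation matrix formula: R(θ) = [[cos θ, -sin θ], [sin θ, cos θ]]
For θ = 270°:
cos(270°) = 0
sin(270°) = -1
R = [[0, 1], [-1, 0]]
Apply to (-1, 1): [0·-1 + (1)·1, -1·-1 + 0·1] = (1, 1)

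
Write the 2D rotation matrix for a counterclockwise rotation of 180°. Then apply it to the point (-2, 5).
R = [[-1, 0], [0, -1]]; R·(-2, 5) = (2, -5)

Rotation matrix formula: R(θ) = [[cos θ, -sin θ], [sin θ, cos θ]]
For θ = 180°:
cos(180°) = -1
sin(180°) = 0
R = [[-1, 0], [0, -1]]
Apply to (-2, 5): [-1·-2 + (0)·5, 0·-2 + -1·5] = (2, -5)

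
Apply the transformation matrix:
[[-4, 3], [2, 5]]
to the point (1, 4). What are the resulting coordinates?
(8, 22)

Matrix multiplication:
[[-4, 3], [2, 5]] × [1, 4]ᵀ
= [-4×1 + 3×4, 2×1 + 5×4]ᵀ
= [8.0000, 22.0000]ᵀ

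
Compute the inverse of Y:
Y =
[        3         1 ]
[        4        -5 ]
det(Y) = -19
Y⁻¹ =
[     5/19      1/19 ]
[     4/19     -3/19 ]

For a 2×2 matrix Y = [[a, b], [c, d]] with det(Y) ≠ 0, Y⁻¹ = (1/det(Y)) * [[d, -b], [-c, a]].
det(Y) = (3)*(-5) - (1)*(4) = -15 - 4 = -19.
Y⁻¹ = (1/-19) * [[-5, -1], [-4, 3]].
Dividing each entry by -19 and reducing:
Y⁻¹ =
[     5/19      1/19 ]
[     4/19     -3/19 ]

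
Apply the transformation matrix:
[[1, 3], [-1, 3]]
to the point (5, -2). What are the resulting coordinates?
(-1, -11)

Matrix multiplication:
[[1, 3], [-1, 3]] × [5, -2]ᵀ
= [1×5 + 3×-2, -1×5 + 3×-2]ᵀ
= [-1.0000, -11.0000]ᵀ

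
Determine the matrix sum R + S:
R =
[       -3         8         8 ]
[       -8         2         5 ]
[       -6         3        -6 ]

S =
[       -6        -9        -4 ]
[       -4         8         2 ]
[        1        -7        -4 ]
R + S =
[       -9        -1         4 ]
[      -12        10         7 ]
[       -5        -4       -10 ]

Matrix addition is elementwise: (R+S)[i][j] = R[i][j] + S[i][j].
  (R+S)[0][0] = (-3) + (-6) = -9
  (R+S)[0][1] = (8) + (-9) = -1
  (R+S)[0][2] = (8) + (-4) = 4
  (R+S)[1][0] = (-8) + (-4) = -12
  (R+S)[1][1] = (2) + (8) = 10
  (R+S)[1][2] = (5) + (2) = 7
  (R+S)[2][0] = (-6) + (1) = -5
  (R+S)[2][1] = (3) + (-7) = -4
  (R+S)[2][2] = (-6) + (-4) = -10
R + S =
[       -9        -1         4 ]
[      -12        10         7 ]
[       -5        -4       -10 ]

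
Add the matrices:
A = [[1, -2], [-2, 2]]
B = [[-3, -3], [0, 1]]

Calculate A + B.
[[-2, -5], [-2, 3]]

Add corresponding elements:
(1)+(-3)=-2
(-2)+(-3)=-5
(-2)+(0)=-2
(2)+(1)=3
A + B = [[-2, -5], [-2, 3]]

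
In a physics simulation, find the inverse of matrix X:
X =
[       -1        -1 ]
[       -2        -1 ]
det(X) = -1
X⁻¹ =
[        1        -1 ]
[       -2         1 ]

For a 2×2 matrix X = [[a, b], [c, d]] with det(X) ≠ 0, X⁻¹ = (1/det(X)) * [[d, -b], [-c, a]].
det(X) = (-1)*(-1) - (-1)*(-2) = 1 - 2 = -1.
X⁻¹ = (1/-1) * [[-1, 1], [2, -1]].
Dividing each entry by -1 and reducing:
X⁻¹ =
[        1        -1 ]
[       -2         1 ]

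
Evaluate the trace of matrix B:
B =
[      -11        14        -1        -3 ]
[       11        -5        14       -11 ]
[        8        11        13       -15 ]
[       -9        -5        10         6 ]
tr(B) = -11 - 5 + 13 + 6 = 3

The trace of a square matrix is the sum of its diagonal entries.
Diagonal entries of B: B[0][0] = -11, B[1][1] = -5, B[2][2] = 13, B[3][3] = 6.
tr(B) = -11 - 5 + 13 + 6 = 3.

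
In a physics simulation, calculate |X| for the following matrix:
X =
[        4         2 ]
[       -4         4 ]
det(X) = 24

For a 2×2 matrix [[a, b], [c, d]], det = a*d - b*c.
det(X) = (4)*(4) - (2)*(-4) = 16 + 8 = 24.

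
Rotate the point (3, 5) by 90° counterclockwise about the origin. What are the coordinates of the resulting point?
(-5, 3)

Rotation matrix R(θ) = [[cos θ, -sin θ], [sin θ, cos θ]]; for θ = 90°:
R = [[0, -1], [1, 0]]
Result: R × [3, 5]ᵀ = [0·3 + (-1)·5, 1·3 + (0)·5]ᵀ = (-5, 3)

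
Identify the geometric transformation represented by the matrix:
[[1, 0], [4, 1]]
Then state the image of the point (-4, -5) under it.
vertical shear with factor 4; image of (-4, -5) is (-4, -21)

The matrix [[1, 0], [k, 1]] sends (x, y) to (x, 4x + y), leaving the x-coordinate fixed: a vertical shear.
The matrix [[1, 0], [4, 1]] represents: vertical shear with factor 4.
Applying it to (-4, -5): [1·-4 + 0·-5, 4·-4 + 1·-5] = (-4, -21).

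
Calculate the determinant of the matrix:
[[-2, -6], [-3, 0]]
-18

For a 2×2 matrix [[a, b], [c, d]], det = ad - bc
det = (-2)(0) - (-6)(-3) = 0 - 18 = -18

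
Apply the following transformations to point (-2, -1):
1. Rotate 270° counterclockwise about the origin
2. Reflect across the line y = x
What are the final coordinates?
(2, -1)

Step 1: Rotate 270° → (-1, 2)
Step 2: Reflect across the line y = x → (2, -1)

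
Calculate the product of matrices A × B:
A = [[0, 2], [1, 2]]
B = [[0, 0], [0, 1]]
[[0, 2], [0, 2]]

Matrix multiplication:
C[0][0] = 0×0 + 2×0 = 0
C[0][1] = 0×0 + 2×1 = 2
C[1][0] = 1×0 + 2×0 = 0
C[1][1] = 1×0 + 2×1 = 2
Result: [[0, 2], [0, 2]]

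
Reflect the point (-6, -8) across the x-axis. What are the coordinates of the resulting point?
(-6, 8)

Reflection across x-axis: (-6, -8) → (-6, 8)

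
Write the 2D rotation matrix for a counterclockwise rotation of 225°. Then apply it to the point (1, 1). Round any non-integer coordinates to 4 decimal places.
R = [[-√2/2, √2/2], [-√2/2, -√2/2]]; R·(1, 1) = (0.0000, -1.4142)

Rotation matrix formula: R(θ) = [[cos θ, -sin θ], [sin θ, cos θ]]
For θ = 225°:
cos(225°) = -√2/2
sin(225°) = -√2/2
R = [[-√2/2, √2/2], [-√2/2, -√2/2]]
Apply to (1, 1): [-√2/2·1 + (√2/2)·1, -√2/2·1 + -√2/2·1] = (0.0000, -1.4142)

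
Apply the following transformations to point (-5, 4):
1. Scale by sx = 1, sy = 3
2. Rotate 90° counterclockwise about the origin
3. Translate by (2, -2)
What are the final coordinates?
(-10, -7)

Step 1: Scale → (-5, 12)
Step 2: Rotate 90° → (-12, -5)
Step 3: Translate → (-10, -7)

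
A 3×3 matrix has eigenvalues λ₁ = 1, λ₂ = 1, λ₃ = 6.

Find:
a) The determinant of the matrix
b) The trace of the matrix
det = 6, trace = 8

Two standard eigenvalue identities:
- det(A) equals the product of the eigenvalues (counted with multiplicity).
- trace(A) equals the sum of the eigenvalues.
det(A) = (1)*(1)*(6) = 6.
trace(A) = 1 + 1 + 6 = 8.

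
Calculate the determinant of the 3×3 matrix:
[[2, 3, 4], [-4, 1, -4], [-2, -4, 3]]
106

Expansion along first row:
det = 2·det([[1,-4],[-4,3]]) - 3·det([[-4,-4],[-2,3]]) + 4·det([[-4,1],[-2,-4]])
    = 2·(1·3 - -4·-4) - 3·(-4·3 - -4·-2) + 4·(-4·-4 - 1·-2)
    = 2·-13 - 3·-20 + 4·18
    = -26 + 60 + 72 = 106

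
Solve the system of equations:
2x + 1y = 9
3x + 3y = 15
x = 4, y = 1

Use elimination (row reduction):
Equation 1: 2x + 1y = 9.
Equation 2: 3x + 3y = 15.
Multiply Eq1 by 3 and Eq2 by 2: 6x + 3y = 27;  6x + 6y = 30.
Subtract: (3)y = 3, so y = 1.
Back-substitute into Eq1: 2x + 1*(1) = 9, so x = 4.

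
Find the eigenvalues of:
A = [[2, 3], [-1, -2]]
λ = -1, 1

Solve det(A - λI) = 0. For a 2×2 matrix this is λ² - (trace)λ + det = 0.
trace(A) = 2 - 2 = 0.
det(A) = (2)*(-2) - (3)*(-1) = -4 + 3 = -1.
Characteristic equation: λ² - (0)λ + (-1) = 0.
Discriminant: (0)² - 4*(-1) = 0 + 4 = 4.
Roots: λ = (0 ± √4) / 2 = -1, 1.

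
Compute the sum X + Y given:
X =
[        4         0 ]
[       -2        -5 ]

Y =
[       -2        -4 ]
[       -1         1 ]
X + Y =
[        2        -4 ]
[       -3        -4 ]

Matrix addition is elementwise: (X+Y)[i][j] = X[i][j] + Y[i][j].
  (X+Y)[0][0] = (4) + (-2) = 2
  (X+Y)[0][1] = (0) + (-4) = -4
  (X+Y)[1][0] = (-2) + (-1) = -3
  (X+Y)[1][1] = (-5) + (1) = -4
X + Y =
[        2        -4 ]
[       -3        -4 ]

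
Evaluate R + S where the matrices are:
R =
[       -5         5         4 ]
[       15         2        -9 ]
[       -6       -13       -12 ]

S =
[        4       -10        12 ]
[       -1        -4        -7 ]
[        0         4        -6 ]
R + S =
[       -1        -5        16 ]
[       14        -2       -16 ]
[       -6        -9       -18 ]

Matrix addition is elementwise: (R+S)[i][j] = R[i][j] + S[i][j].
  (R+S)[0][0] = (-5) + (4) = -1
  (R+S)[0][1] = (5) + (-10) = -5
  (R+S)[0][2] = (4) + (12) = 16
  (R+S)[1][0] = (15) + (-1) = 14
  (R+S)[1][1] = (2) + (-4) = -2
  (R+S)[1][2] = (-9) + (-7) = -16
  (R+S)[2][0] = (-6) + (0) = -6
  (R+S)[2][1] = (-13) + (4) = -9
  (R+S)[2][2] = (-12) + (-6) = -18
R + S =
[       -1        -5        16 ]
[       14        -2       -16 ]
[       -6        -9       -18 ]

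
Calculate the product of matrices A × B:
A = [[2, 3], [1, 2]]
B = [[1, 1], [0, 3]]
[[2, 11], [1, 7]]

Matrix multiplication:
C[0][0] = 2×1 + 3×0 = 2
C[0][1] = 2×1 + 3×3 = 11
C[1][0] = 1×1 + 2×0 = 1
C[1][1] = 1×1 + 2×3 = 7
Result: [[2, 11], [1, 7]]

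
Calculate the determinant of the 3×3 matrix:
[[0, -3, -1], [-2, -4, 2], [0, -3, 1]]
-12

Expansion along first row:
det = 0·det([[-4,2],[-3,1]]) - -3·det([[-2,2],[0,1]]) + -1·det([[-2,-4],[0,-3]])
    = 0·(-4·1 - 2·-3) - -3·(-2·1 - 2·0) + -1·(-2·-3 - -4·0)
    = 0·2 - -3·-2 + -1·6
    = 0 + -6 + -6 = -12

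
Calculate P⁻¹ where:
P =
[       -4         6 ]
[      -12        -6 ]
det(P) = 96
P⁻¹ =
[    -1/16     -1/16 ]
[      1/8     -1/24 ]

For a 2×2 matrix P = [[a, b], [c, d]] with det(P) ≠ 0, P⁻¹ = (1/det(P)) * [[d, -b], [-c, a]].
det(P) = (-4)*(-6) - (6)*(-12) = 24 + 72 = 96.
P⁻¹ = (1/96) * [[-6, -6], [12, -4]].
Dividing each entry by 96 and reducing:
P⁻¹ =
[    -1/16     -1/16 ]
[      1/8     -1/24 ]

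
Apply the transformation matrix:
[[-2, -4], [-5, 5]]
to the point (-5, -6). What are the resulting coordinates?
(34, -5)

Matrix multiplication:
[[-2, -4], [-5, 5]] × [-5, -6]ᵀ
= [-2×-5 + -4×-6, -5×-5 + 5×-6]ᵀ
= [34.0000, -5.0000]ᵀ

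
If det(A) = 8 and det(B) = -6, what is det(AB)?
-48

Use the multiplicative property of determinants: det(AB) = det(A)*det(B).
det(AB) = (8)*(-6) = -48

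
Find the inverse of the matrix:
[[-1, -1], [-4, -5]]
[[-5, 1], [4, -1]]

For [[a,b],[c,d]], inverse = (1/det)·[[d,-b],[-c,a]]
det = -1·-5 - -1·-4 = 1
Inverse = (1/1)·[[-5, 1], [4, -1]]
        = [[-5, 1], [4, -1]]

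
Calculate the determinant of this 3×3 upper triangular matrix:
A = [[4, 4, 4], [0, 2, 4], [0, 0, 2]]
16

The determinant of a triangular matrix is the product of its diagonal entries (the off-diagonal entries above the diagonal do not affect it).
det(A) = (4) * (2) * (2) = 16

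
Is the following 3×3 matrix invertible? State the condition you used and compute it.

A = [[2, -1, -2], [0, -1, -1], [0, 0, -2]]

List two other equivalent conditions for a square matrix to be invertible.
Yes, invertible; det(A) = 4 ≠ 0. Equivalent conditions: rank(A) = 3; Ax = 0 has only the trivial solution; 0 is not an eigenvalue; the columns of A are linearly independent.

To check invertibility, compute det(A).
The given matrix is triangular, so det(A) equals the product of its diagonal entries = 4 ≠ 0.
Since det(A) ≠ 0, A is invertible.
Equivalent conditions for a square matrix A to be invertible:
- rank(A) = 3 (full rank).
- The homogeneous system Ax = 0 has only the trivial solution x = 0.
- 0 is not an eigenvalue of A.
- The columns (equivalently rows) of A are linearly independent.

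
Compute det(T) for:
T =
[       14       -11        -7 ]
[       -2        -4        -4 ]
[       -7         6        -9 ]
det(T) = 1010

Expand along row 0 (cofactor expansion): det(T) = a*(e*i - f*h) - b*(d*i - f*g) + c*(d*h - e*g), where the 3×3 is [[a, b, c], [d, e, f], [g, h, i]].
Minor M_00 = (-4)*(-9) - (-4)*(6) = 36 + 24 = 60.
Minor M_01 = (-2)*(-9) - (-4)*(-7) = 18 - 28 = -10.
Minor M_02 = (-2)*(6) - (-4)*(-7) = -12 - 28 = -40.
det(T) = (14)*(60) - (-11)*(-10) + (-7)*(-40) = 840 - 110 + 280 = 1010.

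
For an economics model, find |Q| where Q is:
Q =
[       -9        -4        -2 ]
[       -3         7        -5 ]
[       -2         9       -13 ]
det(Q) = 556

Expand along row 0 (cofactor expansion): det(Q) = a*(e*i - f*h) - b*(d*i - f*g) + c*(d*h - e*g), where the 3×3 is [[a, b, c], [d, e, f], [g, h, i]].
Minor M_00 = (7)*(-13) - (-5)*(9) = -91 + 45 = -46.
Minor M_01 = (-3)*(-13) - (-5)*(-2) = 39 - 10 = 29.
Minor M_02 = (-3)*(9) - (7)*(-2) = -27 + 14 = -13.
det(Q) = (-9)*(-46) - (-4)*(29) + (-2)*(-13) = 414 + 116 + 26 = 556.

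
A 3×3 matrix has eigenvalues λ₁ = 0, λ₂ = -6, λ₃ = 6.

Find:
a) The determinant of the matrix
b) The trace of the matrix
det = 0, trace = 0

Two standard eigenvalue identities:
- det(A) equals the product of the eigenvalues (counted with multiplicity).
- trace(A) equals the sum of the eigenvalues.
det(A) = (0)*(-6)*(6) = 0.
trace(A) = 0 - 6 + 6 = 0.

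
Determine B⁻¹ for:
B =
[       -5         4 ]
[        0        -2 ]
det(B) = 10
B⁻¹ =
[     -1/5      -2/5 ]
[        0      -1/2 ]

For a 2×2 matrix B = [[a, b], [c, d]] with det(B) ≠ 0, B⁻¹ = (1/det(B)) * [[d, -b], [-c, a]].
det(B) = (-5)*(-2) - (4)*(0) = 10 - 0 = 10.
B⁻¹ = (1/10) * [[-2, -4], [0, -5]].
Dividing each entry by 10 and reducing:
B⁻¹ =
[     -1/5      -2/5 ]
[        0      -1/2 ]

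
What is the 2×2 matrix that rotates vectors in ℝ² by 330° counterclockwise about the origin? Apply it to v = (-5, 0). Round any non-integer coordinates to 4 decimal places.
R = [[√3/2, 1/2], [-1/2, √3/2]]; R·v = (-4.3301, 2.5000)

A counterclockwise rotation by angle θ in ℝ² has matrix R(θ) = [[cos θ, -sin θ], [sin θ, cos θ]].
For θ = 330°: cos θ = √3/2, sin θ = -1/2.
R(330°) = [[√3/2, 1/2], [-1/2, √3/2]].
R·v = [√3/2·-5 + (1/2)·0, -1/2·-5 + √3/2·0] = (-4.3301, 2.5000).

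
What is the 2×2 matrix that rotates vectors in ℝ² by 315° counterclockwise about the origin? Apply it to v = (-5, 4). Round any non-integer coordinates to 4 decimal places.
R = [[√2/2, √2/2], [-√2/2, √2/2]]; R·v = (-0.7071, 6.3640)

A counterclockwise rotation by angle θ in ℝ² has matrix R(θ) = [[cos θ, -sin θ], [sin θ, cos θ]].
For θ = 315°: cos θ = √2/2, sin θ = -√2/2.
R(315°) = [[√2/2, √2/2], [-√2/2, √2/2]].
R·v = [√2/2·-5 + (√2/2)·4, -√2/2·-5 + √2/2·4] = (-0.7071, 6.3640).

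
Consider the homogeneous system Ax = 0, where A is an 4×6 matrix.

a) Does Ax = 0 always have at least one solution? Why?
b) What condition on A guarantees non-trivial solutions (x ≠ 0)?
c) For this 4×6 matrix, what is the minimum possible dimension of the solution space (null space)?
a) Yes, x = 0 is always a solution. b) When A has linearly dependent columns (rank < n). c) Minimum nullity = 2.

a) x = 0 satisfies A·0 = 0, so the zero vector is always a solution.
b) Non-trivial solutions exist iff the columns of A are linearly dependent, equivalently rank(A) < n (the number of columns).
c) By rank-nullity, rank(A) + nullity(A) = n = 6. Since A has only 4 rows, rank(A) ≤ 4, so nullity(A) ≥ 6 - 4 = 2.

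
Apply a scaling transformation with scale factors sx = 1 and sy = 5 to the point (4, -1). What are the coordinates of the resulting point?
(4, -5)

Scaling matrix:
[[1, 0], [0, 5]]
Result: (4 × 1, -1 × 5) = (4, -5)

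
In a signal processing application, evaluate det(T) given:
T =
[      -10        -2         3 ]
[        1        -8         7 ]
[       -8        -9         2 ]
det(T) = -573

Expand along row 0 (cofactor expansion): det(T) = a*(e*i - f*h) - b*(d*i - f*g) + c*(d*h - e*g), where the 3×3 is [[a, b, c], [d, e, f], [g, h, i]].
Minor M_00 = (-8)*(2) - (7)*(-9) = -16 + 63 = 47.
Minor M_01 = (1)*(2) - (7)*(-8) = 2 + 56 = 58.
Minor M_02 = (1)*(-9) - (-8)*(-8) = -9 - 64 = -73.
det(T) = (-10)*(47) - (-2)*(58) + (3)*(-73) = -470 + 116 - 219 = -573.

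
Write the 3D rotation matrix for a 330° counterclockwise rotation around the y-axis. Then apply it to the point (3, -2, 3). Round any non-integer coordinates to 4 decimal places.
R = [[√3/2, 0, -1/2], [0, 1, 0], [1/2, 0, √3/2]]; R·(3, -2, 3) = (1.0981, -2.0000, 4.0981)

Rotation matrix for 330° around y-axis:
cos(330°) = √3/2, sin(330°) = -1/2
R = [[√3/2, 0, -1/2], [0, 1, 0], [1/2, 0, √3/2]]
Apply to (3, -2, 3): R·[3, -2, 3]ᵀ = (1.0981, -2.0000, 4.0981)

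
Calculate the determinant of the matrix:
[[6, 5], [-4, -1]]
14

For a 2×2 matrix [[a, b], [c, d]], det = ad - bc
det = (6)(-1) - (5)(-4) = -6 - -20 = 14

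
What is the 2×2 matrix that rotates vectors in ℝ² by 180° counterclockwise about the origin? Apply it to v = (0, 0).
R = [[-1, 0], [0, -1]]; R·v = (0, 0)

A counterclockwise rotation by angle θ in ℝ² has matrix R(θ) = [[cos θ, -sin θ], [sin θ, cos θ]].
For θ = 180°: cos θ = -1, sin θ = 0.
R(180°) = [[-1, 0], [0, -1]].
R·v = [-1·0 + (0)·0, 0·0 + -1·0] = (0, 0).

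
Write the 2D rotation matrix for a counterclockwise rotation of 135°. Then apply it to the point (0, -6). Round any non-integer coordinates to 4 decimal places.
R = [[-√2/2, -√2/2], [√2/2, -√2/2]]; R·(0, -6) = (4.2426, 4.2426)

Rotation matrix formula: R(θ) = [[cos θ, -sin θ], [sin θ, cos θ]]
For θ = 135°:
cos(135°) = -√2/2
sin(135°) = √2/2
R = [[-√2/2, -√2/2], [√2/2, -√2/2]]
Apply to (0, -6): [-√2/2·0 + (-√2/2)·-6, √2/2·0 + -√2/2·-6] = (4.2426, 4.2426)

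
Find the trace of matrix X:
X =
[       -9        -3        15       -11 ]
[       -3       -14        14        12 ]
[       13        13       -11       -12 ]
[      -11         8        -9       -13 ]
tr(X) = -9 - 14 - 11 - 13 = -47

The trace of a square matrix is the sum of its diagonal entries.
Diagonal entries of X: X[0][0] = -9, X[1][1] = -14, X[2][2] = -11, X[3][3] = -13.
tr(X) = -9 - 14 - 11 - 13 = -47.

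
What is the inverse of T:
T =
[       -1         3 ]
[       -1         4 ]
det(T) = -1
T⁻¹ =
[       -4         3 ]
[       -1         1 ]

For a 2×2 matrix T = [[a, b], [c, d]] with det(T) ≠ 0, T⁻¹ = (1/det(T)) * [[d, -b], [-c, a]].
det(T) = (-1)*(4) - (3)*(-1) = -4 + 3 = -1.
T⁻¹ = (1/-1) * [[4, -3], [1, -1]].
Dividing each entry by -1 and reducing:
T⁻¹ =
[       -4         3 ]
[       -1         1 ]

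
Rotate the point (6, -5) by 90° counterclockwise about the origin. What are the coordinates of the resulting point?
(5, 6)

Rotation matrix R(θ) = [[cos θ, -sin θ], [sin θ, cos θ]]; for θ = 90°:
R = [[0, -1], [1, 0]]
Result: R × [6, -5]ᵀ = [0·6 + (-1)·-5, 1·6 + (0)·-5]ᵀ = (5, 6)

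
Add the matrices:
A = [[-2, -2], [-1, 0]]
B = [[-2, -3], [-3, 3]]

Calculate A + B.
[[-4, -5], [-4, 3]]

Add corresponding elements:
(-2)+(-2)=-4
(-2)+(-3)=-5
(-1)+(-3)=-4
(0)+(3)=3
A + B = [[-4, -5], [-4, 3]]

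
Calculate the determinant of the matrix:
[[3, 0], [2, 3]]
9

For a 2×2 matrix [[a, b], [c, d]], det = ad - bc
det = (3)(3) - (0)(2) = 9 - 0 = 9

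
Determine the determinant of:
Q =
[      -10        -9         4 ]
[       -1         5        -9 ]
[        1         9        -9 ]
det(Q) = -254

Expand along row 0 (cofactor expansion): det(Q) = a*(e*i - f*h) - b*(d*i - f*g) + c*(d*h - e*g), where the 3×3 is [[a, b, c], [d, e, f], [g, h, i]].
Minor M_00 = (5)*(-9) - (-9)*(9) = -45 + 81 = 36.
Minor M_01 = (-1)*(-9) - (-9)*(1) = 9 + 9 = 18.
Minor M_02 = (-1)*(9) - (5)*(1) = -9 - 5 = -14.
det(Q) = (-10)*(36) - (-9)*(18) + (4)*(-14) = -360 + 162 - 56 = -254.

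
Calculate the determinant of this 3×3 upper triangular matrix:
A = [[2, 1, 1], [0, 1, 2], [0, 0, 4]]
8

The determinant of a triangular matrix is the product of its diagonal entries (the off-diagonal entries above the diagonal do not affect it).
det(A) = (2) * (1) * (4) = 8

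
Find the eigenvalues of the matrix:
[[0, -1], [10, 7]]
λ = 2 and λ = 5

Characteristic equation: det(A - λI) = 0
λ² - (trace)λ + (det) = 0
λ² - (7)λ + (10) = 0
λ² - 7λ + 10 = 0
Solving: λ = 2, 5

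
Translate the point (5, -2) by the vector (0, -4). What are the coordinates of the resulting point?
(5, -6)

Translation by (0, -4):
x' = 5 + 0 = 5
y' = -2 + -4 = -6
Homogeneous matrix: [[1, 0, 0], [0, 1, -4], [0, 0, 1]]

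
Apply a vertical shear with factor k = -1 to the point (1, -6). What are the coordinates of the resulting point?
(1, -7)

Shear matrix for vertical shear with factor k = -1:
[[1, 0], [-1, 1]]
Result: (1, -6) → (1, -7)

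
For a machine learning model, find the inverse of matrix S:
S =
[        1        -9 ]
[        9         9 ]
det(S) = 90
S⁻¹ =
[     1/10      1/10 ]
[    -1/10      1/90 ]

For a 2×2 matrix S = [[a, b], [c, d]] with det(S) ≠ 0, S⁻¹ = (1/det(S)) * [[d, -b], [-c, a]].
det(S) = (1)*(9) - (-9)*(9) = 9 + 81 = 90.
S⁻¹ = (1/90) * [[9, 9], [-9, 1]].
Dividing each entry by 90 and reducing:
S⁻¹ =
[     1/10      1/10 ]
[    -1/10      1/90 ]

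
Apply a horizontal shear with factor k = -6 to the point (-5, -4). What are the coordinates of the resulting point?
(19, -4)

Shear matrix for horizontal shear with factor k = -6:
[[1, -6], [0, 1]]
Result: (-5, -4) → (19, -4)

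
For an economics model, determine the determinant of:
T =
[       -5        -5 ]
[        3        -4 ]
det(T) = 35

For a 2×2 matrix [[a, b], [c, d]], det = a*d - b*c.
det(T) = (-5)*(-4) - (-5)*(3) = 20 + 15 = 35.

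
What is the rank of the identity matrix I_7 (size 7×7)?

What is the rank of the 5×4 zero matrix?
rank(I_7) = 7, rank(0) = 0

The identity I_7 has 7 columns that are the standard basis vectors e_1, …, e_7. These are linearly independent, so all 7 columns are pivots and rank(I_7) = 7.
The 5×4 zero matrix has every entry zero, so every row is the zero row and there are no pivots; rank(0) = 0.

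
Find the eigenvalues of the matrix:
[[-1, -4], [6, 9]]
λ = 3 and λ = 5

Characteristic equation: det(A - λI) = 0
λ² - (trace)λ + (det) = 0
λ² - (8)λ + (15) = 0
λ² - 8λ + 15 = 0
Solving: λ = 3, 5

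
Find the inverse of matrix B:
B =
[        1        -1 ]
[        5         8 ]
det(B) = 13
B⁻¹ =
[     8/13      1/13 ]
[    -5/13      1/13 ]

For a 2×2 matrix B = [[a, b], [c, d]] with det(B) ≠ 0, B⁻¹ = (1/det(B)) * [[d, -b], [-c, a]].
det(B) = (1)*(8) - (-1)*(5) = 8 + 5 = 13.
B⁻¹ = (1/13) * [[8, 1], [-5, 1]].
Dividing each entry by 13 and reducing:
B⁻¹ =
[     8/13      1/13 ]
[    -5/13      1/13 ]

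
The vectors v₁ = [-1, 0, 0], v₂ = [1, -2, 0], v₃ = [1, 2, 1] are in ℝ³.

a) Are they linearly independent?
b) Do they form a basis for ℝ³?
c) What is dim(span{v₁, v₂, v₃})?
Yes independent, yes basis, dim = 3

Stack v₁, v₂, v₃ as rows of a 3×3 matrix.
[[-1, 0, 0]; [1, -2, 0]; [1, 2, 1]] is already lower triangular with nonzero diagonal entries (-1, -2, 1), so its determinant is the product of the diagonal entries, det = (-1)·(-2)·(1) = 2 ≠ 0, and the rows are linearly independent.
Three linearly independent vectors in ℝ³ form a basis for ℝ³, so dim(span{v₁,v₂,v₃}) = 3.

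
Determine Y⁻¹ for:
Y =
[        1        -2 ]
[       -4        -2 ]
det(Y) = -10
Y⁻¹ =
[      1/5      -1/5 ]
[     -2/5     -1/10 ]

For a 2×2 matrix Y = [[a, b], [c, d]] with det(Y) ≠ 0, Y⁻¹ = (1/det(Y)) * [[d, -b], [-c, a]].
det(Y) = (1)*(-2) - (-2)*(-4) = -2 - 8 = -10.
Y⁻¹ = (1/-10) * [[-2, 2], [4, 1]].
Dividing each entry by -10 and reducing:
Y⁻¹ =
[      1/5      -1/5 ]
[     -2/5     -1/10 ]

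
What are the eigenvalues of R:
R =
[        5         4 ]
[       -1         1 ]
λ = 3, 3

Solve det(R - λI) = 0. For a 2×2 matrix the characteristic equation is λ² - (trace)λ + det = 0.
trace(R) = a + d = 5 + 1 = 6.
det(R) = a*d - b*c = (5)*(1) - (4)*(-1) = 5 + 4 = 9.
Characteristic equation: λ² - (6)λ + (9) = 0.
Discriminant = (6)² - 4*(9) = 36 - 36 = 0.
λ = (6 ± √0) / 2 = (6 ± 0) / 2 = 3, 3.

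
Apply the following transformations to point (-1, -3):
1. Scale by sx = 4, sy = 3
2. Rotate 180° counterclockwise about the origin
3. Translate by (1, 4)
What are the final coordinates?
(5, 13)

Step 1: Scale → (-4, -9)
Step 2: Rotate 180° → (4, 9)
Step 3: Translate → (5, 13)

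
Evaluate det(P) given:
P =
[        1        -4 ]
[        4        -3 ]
det(P) = 13

For a 2×2 matrix [[a, b], [c, d]], det = a*d - b*c.
det(P) = (1)*(-3) - (-4)*(4) = -3 + 16 = 13.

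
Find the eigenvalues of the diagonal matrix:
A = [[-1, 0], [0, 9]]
λ₁ = -1, λ₂ = 9

The characteristic polynomial of A is det(A - λI) = (-1 - λ)(9 - λ) = 0.
The roots are λ = -1 and λ = 9, so the eigenvalues are the diagonal entries.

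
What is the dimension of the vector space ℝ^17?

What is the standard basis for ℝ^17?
Dimension = 17; standard basis = {e_1, e_2, e_3, …, e_17}

ℝ^17 is the space of 17-tuples of real numbers; its dimension is 17.
The standard basis consists of 17 vectors: e_1, e_2, e_3, …, e_17, where e_i is the vector with 1 in position i and 0 elsewhere.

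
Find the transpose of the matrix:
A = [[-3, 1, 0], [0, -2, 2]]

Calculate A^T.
[[-3, 0], [1, -2], [0, 2]]

The transpose sends entry (i,j) to (j,i); rows become columns.
Row 0 of A: [-3, 1, 0] -> column 0 of A^T.
Row 1 of A: [0, -2, 2] -> column 1 of A^T.
A^T = [[-3, 0], [1, -2], [0, 2]]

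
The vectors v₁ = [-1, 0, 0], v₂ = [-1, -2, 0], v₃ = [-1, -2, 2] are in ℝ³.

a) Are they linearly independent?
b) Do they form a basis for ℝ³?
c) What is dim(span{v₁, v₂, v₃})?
Yes independent, yes basis, dim = 3

Stack v₁, v₂, v₃ as rows of a 3×3 matrix.
[[-1, 0, 0]; [-1, -2, 0]; [-1, -2, 2]] is already lower triangular with nonzero diagonal entries (-1, -2, 2), so its determinant is the product of the diagonal entries, det = (-1)·(-2)·(2) = 4 ≠ 0, and the rows are linearly independent.
Three linearly independent vectors in ℝ³ form a basis for ℝ³, so dim(span{v₁,v₂,v₃}) = 3.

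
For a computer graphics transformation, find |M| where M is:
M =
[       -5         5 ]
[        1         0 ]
det(M) = -5

For a 2×2 matrix [[a, b], [c, d]], det = a*d - b*c.
det(M) = (-5)*(0) - (5)*(1) = 0 - 5 = -5.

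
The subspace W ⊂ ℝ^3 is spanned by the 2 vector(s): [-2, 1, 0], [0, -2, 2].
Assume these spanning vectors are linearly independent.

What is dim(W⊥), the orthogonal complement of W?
dim(W⊥) = 1

For any subspace W of ℝ^n, dim(W) + dim(W⊥) = n (the whole-space dimension).
Here the given 2 vectors are linearly independent, so dim(W) = 2.
Thus dim(W⊥) = n - dim(W) = 3 - 2 = 1.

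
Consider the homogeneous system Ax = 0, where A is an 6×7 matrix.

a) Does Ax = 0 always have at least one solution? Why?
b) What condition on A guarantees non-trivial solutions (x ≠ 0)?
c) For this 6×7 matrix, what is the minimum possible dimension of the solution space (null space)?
a) Yes, x = 0 is always a solution. b) When A has linearly dependent columns (rank < n). c) Minimum nullity = 1.

a) x = 0 satisfies A·0 = 0, so the zero vector is always a solution.
b) Non-trivial solutions exist iff the columns of A are linearly dependent, equivalently rank(A) < n (the number of columns).
c) By rank-nullity, rank(A) + nullity(A) = n = 7. Since A has only 6 rows, rank(A) ≤ 6, so nullity(A) ≥ 7 - 6 = 1.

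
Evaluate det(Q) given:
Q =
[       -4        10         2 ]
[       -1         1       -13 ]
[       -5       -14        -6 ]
det(Q) = 1380

Expand along row 0 (cofactor expansion): det(Q) = a*(e*i - f*h) - b*(d*i - f*g) + c*(d*h - e*g), where the 3×3 is [[a, b, c], [d, e, f], [g, h, i]].
Minor M_00 = (1)*(-6) - (-13)*(-14) = -6 - 182 = -188.
Minor M_01 = (-1)*(-6) - (-13)*(-5) = 6 - 65 = -59.
Minor M_02 = (-1)*(-14) - (1)*(-5) = 14 + 5 = 19.
det(Q) = (-4)*(-188) - (10)*(-59) + (2)*(19) = 752 + 590 + 38 = 1380.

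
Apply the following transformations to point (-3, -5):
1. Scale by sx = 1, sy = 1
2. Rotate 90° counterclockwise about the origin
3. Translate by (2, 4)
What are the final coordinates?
(7, 1)

Step 1: Scale → (-3, -5)
Step 2: Rotate 90° → (5, -3)
Step 3: Translate → (7, 1)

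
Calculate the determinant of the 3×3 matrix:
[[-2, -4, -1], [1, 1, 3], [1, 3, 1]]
6

Expansion along first row:
det = -2·det([[1,3],[3,1]]) - -4·det([[1,3],[1,1]]) + -1·det([[1,1],[1,3]])
    = -2·(1·1 - 3·3) - -4·(1·1 - 3·1) + -1·(1·3 - 1·1)
    = -2·-8 - -4·-2 + -1·2
    = 16 + -8 + -2 = 6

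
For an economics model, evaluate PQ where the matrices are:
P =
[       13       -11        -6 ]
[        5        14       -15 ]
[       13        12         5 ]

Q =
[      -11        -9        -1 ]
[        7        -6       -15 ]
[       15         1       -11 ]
PQ =
[     -310       -57       218 ]
[     -182      -144       -50 ]
[       16      -184      -248 ]

Matrix multiplication: (PQ)[i][j] = sum over k of P[i][k] * Q[k][j].
  (PQ)[0][0] = (13)*(-11) + (-11)*(7) + (-6)*(15) = -310
  (PQ)[0][1] = (13)*(-9) + (-11)*(-6) + (-6)*(1) = -57
  (PQ)[0][2] = (13)*(-1) + (-11)*(-15) + (-6)*(-11) = 218
  (PQ)[1][0] = (5)*(-11) + (14)*(7) + (-15)*(15) = -182
  (PQ)[1][1] = (5)*(-9) + (14)*(-6) + (-15)*(1) = -144
  (PQ)[1][2] = (5)*(-1) + (14)*(-15) + (-15)*(-11) = -50
  (PQ)[2][0] = (13)*(-11) + (12)*(7) + (5)*(15) = 16
  (PQ)[2][1] = (13)*(-9) + (12)*(-6) + (5)*(1) = -184
  (PQ)[2][2] = (13)*(-1) + (12)*(-15) + (5)*(-11) = -248
PQ =
[     -310       -57       218 ]
[     -182      -144       -50 ]
[       16      -184      -248 ]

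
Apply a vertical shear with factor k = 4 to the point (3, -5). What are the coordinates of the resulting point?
(3, 7)

Shear matrix for vertical shear with factor k = 4:
[[1, 0], [4, 1]]
Result: (3, -5) → (3, 7)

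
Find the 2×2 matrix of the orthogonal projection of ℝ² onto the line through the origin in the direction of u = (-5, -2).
[[25/29, 10/29], [10/29, 4/29]]

The orthogonal projection onto the line spanned by a nonzero vector u = (a, b) has matrix P = (u uᵀ) / (uᵀ u) = (1/(a² + b²)) · [[a², ab], [ab, b²]].
Here u = (-5, -2), so a² + b² = 25 + 4 = 29.
P = (1/29) · [[25, 10], [10, 4]] = [[25/29, 10/29], [10/29, 4/29]].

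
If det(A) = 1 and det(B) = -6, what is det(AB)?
-6

Use the multiplicative property of determinants: det(AB) = det(A)*det(B).
det(AB) = (1)*(-6) = -6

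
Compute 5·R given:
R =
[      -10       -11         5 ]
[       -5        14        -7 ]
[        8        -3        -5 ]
5R =
[      -50       -55        25 ]
[      -25        70       -35 ]
[       40       -15       -25 ]

Scalar multiplication is elementwise: (5R)[i][j] = 5 * R[i][j].
  (5R)[0][0] = 5 * (-10) = -50
  (5R)[0][1] = 5 * (-11) = -55
  (5R)[0][2] = 5 * (5) = 25
  (5R)[1][0] = 5 * (-5) = -25
  (5R)[1][1] = 5 * (14) = 70
  (5R)[1][2] = 5 * (-7) = -35
  (5R)[2][0] = 5 * (8) = 40
  (5R)[2][1] = 5 * (-3) = -15
  (5R)[2][2] = 5 * (-5) = -25
5R =
[      -50       -55        25 ]
[      -25        70       -35 ]
[       40       -15       -25 ]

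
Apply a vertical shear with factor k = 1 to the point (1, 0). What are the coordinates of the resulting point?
(1, 1)

Shear matrix for vertical shear with factor k = 1:
[[1, 0], [1, 1]]
Result: (1, 0) → (1, 1)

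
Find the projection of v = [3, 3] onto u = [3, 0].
[3, 0]

The projection of v onto u is proj_u(v) = ((v·u) / (u·u)) · u.
v·u = (3)*(3) + (3)*(0) = 9.
u·u = (3)*(3) + (0)*(0) = 9.
coefficient = 9 / 9 = 1.
proj_u(v) = 1 · [3, 0] = [3, 0].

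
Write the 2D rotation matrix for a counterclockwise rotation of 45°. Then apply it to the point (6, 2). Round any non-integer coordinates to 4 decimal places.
R = [[√2/2, -√2/2], [√2/2, √2/2]]; R·(6, 2) = (2.8284, 5.6569)

Rotation matrix formula: R(θ) = [[cos θ, -sin θ], [sin θ, cos θ]]
For θ = 45°:
cos(45°) = √2/2
sin(45°) = √2/2
R = [[√2/2, -√2/2], [√2/2, √2/2]]
Apply to (6, 2): [√2/2·6 + (-√2/2)·2, √2/2·6 + √2/2·2] = (2.8284, 5.6569)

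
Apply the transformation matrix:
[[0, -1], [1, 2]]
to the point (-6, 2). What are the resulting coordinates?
(-2, -2)

Matrix multiplication:
[[0, -1], [1, 2]] × [-6, 2]ᵀ
= [0×-6 + -1×2, 1×-6 + 2×2]ᵀ
= [-2.0000, -2.0000]ᵀ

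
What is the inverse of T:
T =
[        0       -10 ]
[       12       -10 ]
det(T) = 120
T⁻¹ =
[    -1/12      1/12 ]
[    -1/10         0 ]

For a 2×2 matrix T = [[a, b], [c, d]] with det(T) ≠ 0, T⁻¹ = (1/det(T)) * [[d, -b], [-c, a]].
det(T) = (0)*(-10) - (-10)*(12) = 0 + 120 = 120.
T⁻¹ = (1/120) * [[-10, 10], [-12, 0]].
Dividing each entry by 120 and reducing:
T⁻¹ =
[    -1/12      1/12 ]
[    -1/10         0 ]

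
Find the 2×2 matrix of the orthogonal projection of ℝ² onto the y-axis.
[[0, 0], [0, 1]]

The orthogonal projection onto the line spanned by a nonzero vector u = (a, b) has matrix P = (u uᵀ) / (uᵀ u) = (1/(a² + b²)) · [[a², ab], [ab, b²]].
Here u = (0, 1), so a² + b² = 0 + 1 = 1.
P = (1/1) · [[0, 0], [0, 1]] = [[0, 0], [0, 1]].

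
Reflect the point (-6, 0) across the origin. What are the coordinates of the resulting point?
(6, 0)

Reflection across origin: (-6, 0) → (6, 0)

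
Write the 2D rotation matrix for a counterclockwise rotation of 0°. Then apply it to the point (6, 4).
R = [[1, 0], [0, 1]]; R·(6, 4) = (6, 4)

Rotation matrix formula: R(θ) = [[cos θ, -sin θ], [sin θ, cos θ]]
For θ = 0°:
cos(0°) = 1
sin(0°) = 0
R = [[1, 0], [0, 1]]
Apply to (6, 4): [1·6 + (0)·4, 0·6 + 1·4] = (6, 4)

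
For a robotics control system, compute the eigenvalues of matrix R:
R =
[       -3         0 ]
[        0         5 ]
λ = -3, 5

Solve det(R - λI) = 0. For a 2×2 matrix the characteristic equation is λ² - (trace)λ + det = 0.
trace(R) = a + d = -3 + 5 = 2.
det(R) = a*d - b*c = (-3)*(5) - (0)*(0) = -15 - 0 = -15.
Characteristic equation: λ² - (2)λ + (-15) = 0.
Discriminant = (2)² - 4*(-15) = 4 + 60 = 64.
λ = (2 ± √64) / 2 = (2 ± 8) / 2 = -3, 5.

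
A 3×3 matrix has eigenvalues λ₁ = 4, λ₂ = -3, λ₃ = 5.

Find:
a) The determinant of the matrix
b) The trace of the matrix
det = -60, trace = 6

Two standard eigenvalue identities:
- det(A) equals the product of the eigenvalues (counted with multiplicity).
- trace(A) equals the sum of the eigenvalues.
det(A) = (4)*(-3)*(5) = -60.
trace(A) = 4 - 3 + 5 = 6.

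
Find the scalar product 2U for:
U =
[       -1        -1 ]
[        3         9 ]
2U =
[       -2        -2 ]
[        6        18 ]

Scalar multiplication is elementwise: (2U)[i][j] = 2 * U[i][j].
  (2U)[0][0] = 2 * (-1) = -2
  (2U)[0][1] = 2 * (-1) = -2
  (2U)[1][0] = 2 * (3) = 6
  (2U)[1][1] = 2 * (9) = 18
2U =
[       -2        -2 ]
[        6        18 ]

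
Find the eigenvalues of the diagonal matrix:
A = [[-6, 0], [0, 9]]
λ₁ = -6, λ₂ = 9

The characteristic polynomial of A is det(A - λI) = (-6 - λ)(9 - λ) = 0.
The roots are λ = -6 and λ = 9, so the eigenvalues are the diagonal entries.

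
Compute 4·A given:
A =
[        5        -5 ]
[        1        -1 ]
4A =
[       20       -20 ]
[        4        -4 ]

Scalar multiplication is elementwise: (4A)[i][j] = 4 * A[i][j].
  (4A)[0][0] = 4 * (5) = 20
  (4A)[0][1] = 4 * (-5) = -20
  (4A)[1][0] = 4 * (1) = 4
  (4A)[1][1] = 4 * (-1) = -4
4A =
[       20       -20 ]
[        4        -4 ]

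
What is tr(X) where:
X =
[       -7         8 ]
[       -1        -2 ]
tr(X) = -7 - 2 = -9

The trace of a square matrix is the sum of its diagonal entries.
Diagonal entries of X: X[0][0] = -7, X[1][1] = -2.
tr(X) = -7 - 2 = -9.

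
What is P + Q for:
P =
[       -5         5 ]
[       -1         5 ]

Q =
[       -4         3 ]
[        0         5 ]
P + Q =
[       -9         8 ]
[       -1        10 ]

Matrix addition is elementwise: (P+Q)[i][j] = P[i][j] + Q[i][j].
  (P+Q)[0][0] = (-5) + (-4) = -9
  (P+Q)[0][1] = (5) + (3) = 8
  (P+Q)[1][0] = (-1) + (0) = -1
  (P+Q)[1][1] = (5) + (5) = 10
P + Q =
[       -9         8 ]
[       -1        10 ]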